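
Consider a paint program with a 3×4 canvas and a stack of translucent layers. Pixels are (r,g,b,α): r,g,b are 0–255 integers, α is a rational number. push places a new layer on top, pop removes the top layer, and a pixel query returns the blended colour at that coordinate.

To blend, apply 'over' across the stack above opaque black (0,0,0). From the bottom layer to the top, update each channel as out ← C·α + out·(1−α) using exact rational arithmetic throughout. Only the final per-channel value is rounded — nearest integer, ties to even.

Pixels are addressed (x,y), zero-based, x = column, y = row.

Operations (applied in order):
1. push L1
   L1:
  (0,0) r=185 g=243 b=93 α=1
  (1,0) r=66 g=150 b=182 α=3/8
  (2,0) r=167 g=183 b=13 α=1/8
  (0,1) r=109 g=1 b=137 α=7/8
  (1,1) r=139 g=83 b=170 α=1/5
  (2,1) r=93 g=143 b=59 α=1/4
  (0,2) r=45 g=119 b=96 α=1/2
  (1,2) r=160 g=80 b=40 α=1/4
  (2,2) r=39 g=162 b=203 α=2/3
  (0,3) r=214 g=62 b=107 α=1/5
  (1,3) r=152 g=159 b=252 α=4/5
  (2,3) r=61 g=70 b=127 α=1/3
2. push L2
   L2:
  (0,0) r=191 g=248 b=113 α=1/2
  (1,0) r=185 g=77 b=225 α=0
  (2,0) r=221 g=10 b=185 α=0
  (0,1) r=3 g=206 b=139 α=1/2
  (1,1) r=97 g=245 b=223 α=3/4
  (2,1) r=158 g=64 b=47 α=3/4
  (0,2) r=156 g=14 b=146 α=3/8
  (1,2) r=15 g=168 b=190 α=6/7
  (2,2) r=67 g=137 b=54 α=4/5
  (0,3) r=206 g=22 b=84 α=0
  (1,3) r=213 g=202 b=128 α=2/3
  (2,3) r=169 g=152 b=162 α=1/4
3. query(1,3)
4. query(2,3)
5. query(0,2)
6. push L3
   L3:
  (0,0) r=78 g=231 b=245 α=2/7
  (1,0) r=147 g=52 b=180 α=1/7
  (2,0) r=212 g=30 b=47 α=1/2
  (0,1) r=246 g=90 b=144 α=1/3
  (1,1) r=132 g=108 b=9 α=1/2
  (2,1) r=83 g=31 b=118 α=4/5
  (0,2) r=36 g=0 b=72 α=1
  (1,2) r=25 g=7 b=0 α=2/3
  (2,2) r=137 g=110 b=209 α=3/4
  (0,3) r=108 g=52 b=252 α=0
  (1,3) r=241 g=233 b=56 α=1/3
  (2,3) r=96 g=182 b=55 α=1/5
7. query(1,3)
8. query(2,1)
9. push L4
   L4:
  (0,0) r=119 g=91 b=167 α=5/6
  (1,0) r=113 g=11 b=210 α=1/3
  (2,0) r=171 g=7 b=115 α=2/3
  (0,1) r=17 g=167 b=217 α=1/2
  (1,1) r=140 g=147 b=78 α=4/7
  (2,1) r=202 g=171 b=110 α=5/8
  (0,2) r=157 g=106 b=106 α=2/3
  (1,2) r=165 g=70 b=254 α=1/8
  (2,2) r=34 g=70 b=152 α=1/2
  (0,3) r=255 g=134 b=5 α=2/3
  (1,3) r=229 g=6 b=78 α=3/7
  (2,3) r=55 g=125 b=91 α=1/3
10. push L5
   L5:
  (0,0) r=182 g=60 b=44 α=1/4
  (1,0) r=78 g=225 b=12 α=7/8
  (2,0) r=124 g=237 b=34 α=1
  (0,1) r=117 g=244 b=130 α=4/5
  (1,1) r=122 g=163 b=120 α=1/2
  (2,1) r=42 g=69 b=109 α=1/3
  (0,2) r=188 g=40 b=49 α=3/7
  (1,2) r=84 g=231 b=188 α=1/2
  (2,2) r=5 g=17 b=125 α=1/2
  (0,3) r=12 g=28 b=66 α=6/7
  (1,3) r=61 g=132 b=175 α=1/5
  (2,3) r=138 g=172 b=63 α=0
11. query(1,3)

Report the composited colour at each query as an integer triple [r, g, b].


query (1,3) [L1,L2] — begin 0,0,0
+L1 (α=4/5) → [608/5, 636/5, 1008/5]
+L2 (α=2/3) → [2738/15, 2656/15, 2288/15]
→ [183, 177, 153]

query (2,3) [L1,L2] — begin 0,0,0
L1 α=1/3: [61/3, 70/3, 127/3]
L2 α=1/4: [115/2, 111/2, 289/4]
rounded: [58, 56, 72]

at x=0,y=2 over L1,L2:
after L1 α=1/2: [45/2, 119/2, 48]
after L2 α=3/8: [1161/16, 679/16, 339/4]
→ [73, 42, 85]

(1,3) stack=L1,L2,L3; from [0,0,0]:
after L1 α=4/5: [608/5, 636/5, 1008/5]
after L2 α=2/3: [2738/15, 2656/15, 2288/15]
after L3 α=1/3: [9091/45, 8807/45, 5416/45]
→ [202, 196, 120]

query (2,1) [L1,L2,L3] — begin 0,0,0
+L1 (α=1/4) → [93/4, 143/4, 59/4]
+L2 (α=3/4) → [1989/16, 911/16, 623/16]
+L3 (α=4/5) → [7301/80, 579/16, 1635/16]
= [91, 36, 102]

query (1,3) [L1,L2,L3,L4,L5] — begin 0,0,0
after L1 α=4/5: [608/5, 636/5, 1008/5]
after L2 α=2/3: [2738/15, 2656/15, 2288/15]
after L3 α=1/3: [9091/45, 8807/45, 5416/45]
after L4 α=3/7: [67279/315, 36038/315, 32194/315]
after L5 α=1/5: [288331/1575, 185732/1575, 183901/1575]
= [183, 118, 117]


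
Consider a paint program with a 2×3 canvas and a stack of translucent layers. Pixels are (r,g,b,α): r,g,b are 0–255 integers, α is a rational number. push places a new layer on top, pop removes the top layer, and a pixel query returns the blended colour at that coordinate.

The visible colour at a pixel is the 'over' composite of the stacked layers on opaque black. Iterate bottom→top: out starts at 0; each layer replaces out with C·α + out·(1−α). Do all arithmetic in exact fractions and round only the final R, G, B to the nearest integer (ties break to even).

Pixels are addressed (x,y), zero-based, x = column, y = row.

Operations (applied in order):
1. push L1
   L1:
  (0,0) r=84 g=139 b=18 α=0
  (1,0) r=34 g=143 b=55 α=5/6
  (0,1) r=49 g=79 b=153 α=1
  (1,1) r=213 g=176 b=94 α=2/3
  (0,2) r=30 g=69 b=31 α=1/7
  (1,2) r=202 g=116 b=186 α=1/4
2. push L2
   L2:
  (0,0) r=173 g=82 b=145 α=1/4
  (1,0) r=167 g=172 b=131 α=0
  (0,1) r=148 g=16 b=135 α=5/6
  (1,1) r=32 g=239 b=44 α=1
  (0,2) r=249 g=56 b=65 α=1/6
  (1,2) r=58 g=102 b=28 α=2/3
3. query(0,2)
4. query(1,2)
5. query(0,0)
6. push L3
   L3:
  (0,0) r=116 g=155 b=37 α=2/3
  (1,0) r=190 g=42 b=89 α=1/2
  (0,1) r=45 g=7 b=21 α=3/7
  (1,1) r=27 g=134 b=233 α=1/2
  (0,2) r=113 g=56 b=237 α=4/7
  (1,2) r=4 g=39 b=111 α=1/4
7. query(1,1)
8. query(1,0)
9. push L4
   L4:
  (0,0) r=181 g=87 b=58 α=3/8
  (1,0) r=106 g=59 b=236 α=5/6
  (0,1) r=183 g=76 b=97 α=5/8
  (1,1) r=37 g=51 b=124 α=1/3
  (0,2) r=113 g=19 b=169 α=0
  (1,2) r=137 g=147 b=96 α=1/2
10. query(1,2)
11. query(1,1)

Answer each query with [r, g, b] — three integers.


(0,2) stack=L1,L2; from [0,0,0]:
+L1 (α=1/7) → [30/7, 69/7, 31/7]
+L2 (α=1/6) → [631/14, 737/42, 305/21]
rounded: [45, 18, 15]

query (1,2) [L1,L2] — begin 0,0,0
after L1 α=1/4: [101/2, 29, 93/2]
after L2 α=2/3: [111/2, 233/3, 205/6]
→ [56, 78, 34]

query (0,0) [L1,L2] — begin 0,0,0
+L1 (α=0) → [0, 0, 0]
+L2 (α=1/4) → [173/4, 41/2, 145/4]
→ [43, 20, 36]

at x=1,y=1 over L1,L2,L3:
after L1 α=2/3: [142, 352/3, 188/3]
after L2 α=1: [32, 239, 44]
after L3 α=1/2: [59/2, 373/2, 277/2]
rounded: [30, 186, 138]

(1,0) stack=L1,L2,L3; from [0,0,0]:
L1 α=5/6: [85/3, 715/6, 275/6]
L2 α=0: [85/3, 715/6, 275/6]
L3 α=1/2: [655/6, 967/12, 809/12]
→ [109, 81, 67]

(1,2) stack=L1,L2,L3,L4; from [0,0,0]:
after L1 α=1/4: [101/2, 29, 93/2]
after L2 α=2/3: [111/2, 233/3, 205/6]
after L3 α=1/4: [341/8, 68, 427/8]
after L4 α=1/2: [1437/16, 215/2, 1195/16]
→ [90, 108, 75]

query (1,1) [L1,L2,L3,L4] — begin 0,0,0
+L1 (α=2/3) → [142, 352/3, 188/3]
+L2 (α=1) → [32, 239, 44]
+L3 (α=1/2) → [59/2, 373/2, 277/2]
+L4 (α=1/3) → [32, 424/3, 401/3]
→ [32, 141, 134]


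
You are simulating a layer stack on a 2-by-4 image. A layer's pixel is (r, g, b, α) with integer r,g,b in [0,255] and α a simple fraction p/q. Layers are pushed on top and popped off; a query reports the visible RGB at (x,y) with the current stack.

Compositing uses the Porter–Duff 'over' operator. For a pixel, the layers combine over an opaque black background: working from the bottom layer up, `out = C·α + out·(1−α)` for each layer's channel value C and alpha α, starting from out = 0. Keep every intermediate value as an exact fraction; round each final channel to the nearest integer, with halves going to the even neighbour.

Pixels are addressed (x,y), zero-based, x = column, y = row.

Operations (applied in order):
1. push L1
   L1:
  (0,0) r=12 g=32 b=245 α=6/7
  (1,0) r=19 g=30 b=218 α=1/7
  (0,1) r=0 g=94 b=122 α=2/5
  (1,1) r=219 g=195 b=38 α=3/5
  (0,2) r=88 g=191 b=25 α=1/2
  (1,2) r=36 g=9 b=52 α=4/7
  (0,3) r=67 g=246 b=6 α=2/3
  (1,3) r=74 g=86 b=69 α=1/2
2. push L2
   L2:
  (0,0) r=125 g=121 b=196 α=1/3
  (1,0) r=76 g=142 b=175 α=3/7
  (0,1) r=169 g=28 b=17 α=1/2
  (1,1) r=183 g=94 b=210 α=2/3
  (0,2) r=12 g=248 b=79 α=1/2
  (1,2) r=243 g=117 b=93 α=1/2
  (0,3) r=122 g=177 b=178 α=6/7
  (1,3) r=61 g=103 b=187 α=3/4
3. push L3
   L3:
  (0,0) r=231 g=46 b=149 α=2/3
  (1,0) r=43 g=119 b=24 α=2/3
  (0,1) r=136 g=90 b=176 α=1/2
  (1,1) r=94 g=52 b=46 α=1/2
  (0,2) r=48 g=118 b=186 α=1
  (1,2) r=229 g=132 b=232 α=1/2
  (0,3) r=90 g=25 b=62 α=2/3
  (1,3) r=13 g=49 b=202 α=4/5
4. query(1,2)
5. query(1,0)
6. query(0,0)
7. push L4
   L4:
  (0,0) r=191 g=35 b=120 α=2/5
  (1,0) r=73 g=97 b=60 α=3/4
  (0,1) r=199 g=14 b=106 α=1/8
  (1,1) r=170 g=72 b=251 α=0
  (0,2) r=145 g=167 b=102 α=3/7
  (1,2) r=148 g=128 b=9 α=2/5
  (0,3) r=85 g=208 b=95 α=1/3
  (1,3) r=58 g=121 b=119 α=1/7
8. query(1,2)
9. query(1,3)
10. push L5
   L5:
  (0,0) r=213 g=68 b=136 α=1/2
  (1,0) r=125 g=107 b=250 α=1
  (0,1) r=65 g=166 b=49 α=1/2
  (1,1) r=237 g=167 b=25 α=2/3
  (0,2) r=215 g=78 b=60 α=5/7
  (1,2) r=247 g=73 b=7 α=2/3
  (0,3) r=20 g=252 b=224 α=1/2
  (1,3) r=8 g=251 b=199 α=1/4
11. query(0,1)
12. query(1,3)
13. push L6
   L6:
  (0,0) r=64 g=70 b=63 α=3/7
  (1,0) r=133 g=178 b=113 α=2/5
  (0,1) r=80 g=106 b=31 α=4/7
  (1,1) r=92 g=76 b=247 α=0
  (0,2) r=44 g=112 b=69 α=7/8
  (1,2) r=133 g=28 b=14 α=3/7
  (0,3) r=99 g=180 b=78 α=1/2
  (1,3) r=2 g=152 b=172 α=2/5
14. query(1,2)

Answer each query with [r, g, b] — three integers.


at x=1,y=2 over L1,L2,L3:
after L1 α=4/7: [144/7, 36/7, 208/7]
after L2 α=1/2: [1845/14, 855/14, 859/14]
after L3 α=1/2: [5051/28, 2703/28, 4107/28]
= [180, 97, 147]

at x=1,y=0 over L1,L2,L3:
after L1 α=1/7: [19/7, 30/7, 218/7]
after L2 α=3/7: [1672/49, 3102/49, 4547/49]
after L3 α=2/3: [1962/49, 14764/147, 6899/147]
→ [40, 100, 47]

at x=0,y=0 over L1,L2,L3:
after L1 α=6/7: [72/7, 192/7, 210]
after L2 α=1/3: [1019/21, 1231/21, 616/3]
after L3 α=2/3: [10721/63, 3163/63, 1510/9]
→ [170, 50, 168]

(1,2) stack=L1,L2,L3,L4; from [0,0,0]:
after L1 α=4/7: [144/7, 36/7, 208/7]
after L2 α=1/2: [1845/14, 855/14, 859/14]
after L3 α=1/2: [5051/28, 2703/28, 4107/28]
after L4 α=2/5: [23441/140, 15277/140, 2565/28]
rounded: [167, 109, 92]

at x=1,y=3 over L1,L2,L3,L4:
after L1 α=1/2: [37, 43, 69/2]
after L2 α=3/4: [55, 88, 1191/8]
after L3 α=4/5: [107/5, 284/5, 1531/8]
after L4 α=1/7: [932/35, 2309/35, 5069/28]
rounded: [27, 66, 181]

at x=0,y=1 over L1,L2,L3,L4,L5:
after L1 α=2/5: [0, 188/5, 244/5]
after L2 α=1/2: [169/2, 164/5, 329/10]
after L3 α=1/2: [441/4, 307/5, 2089/20]
after L4 α=1/8: [3883/32, 2219/40, 16743/160]
after L5 α=1/2: [5963/64, 8859/80, 24583/320]
→ [93, 111, 77]

query (1,3) [L1,L2,L3,L4,L5] — begin 0,0,0
+L1 (α=1/2) → [37, 43, 69/2]
+L2 (α=3/4) → [55, 88, 1191/8]
+L3 (α=4/5) → [107/5, 284/5, 1531/8]
+L4 (α=1/7) → [932/35, 2309/35, 5069/28]
+L5 (α=1/4) → [769/35, 3928/35, 20779/112]
rounded: [22, 112, 186]

at x=1,y=2 over L1,L2,L3,L4,L5,L6:
L1 α=4/7: [144/7, 36/7, 208/7]
L2 α=1/2: [1845/14, 855/14, 859/14]
L3 α=1/2: [5051/28, 2703/28, 4107/28]
L4 α=2/5: [23441/140, 15277/140, 2565/28]
L5 α=2/3: [30867/140, 35717/420, 2957/84]
L6 α=3/7: [44832/245, 44537/735, 3839/147]
= [183, 61, 26]


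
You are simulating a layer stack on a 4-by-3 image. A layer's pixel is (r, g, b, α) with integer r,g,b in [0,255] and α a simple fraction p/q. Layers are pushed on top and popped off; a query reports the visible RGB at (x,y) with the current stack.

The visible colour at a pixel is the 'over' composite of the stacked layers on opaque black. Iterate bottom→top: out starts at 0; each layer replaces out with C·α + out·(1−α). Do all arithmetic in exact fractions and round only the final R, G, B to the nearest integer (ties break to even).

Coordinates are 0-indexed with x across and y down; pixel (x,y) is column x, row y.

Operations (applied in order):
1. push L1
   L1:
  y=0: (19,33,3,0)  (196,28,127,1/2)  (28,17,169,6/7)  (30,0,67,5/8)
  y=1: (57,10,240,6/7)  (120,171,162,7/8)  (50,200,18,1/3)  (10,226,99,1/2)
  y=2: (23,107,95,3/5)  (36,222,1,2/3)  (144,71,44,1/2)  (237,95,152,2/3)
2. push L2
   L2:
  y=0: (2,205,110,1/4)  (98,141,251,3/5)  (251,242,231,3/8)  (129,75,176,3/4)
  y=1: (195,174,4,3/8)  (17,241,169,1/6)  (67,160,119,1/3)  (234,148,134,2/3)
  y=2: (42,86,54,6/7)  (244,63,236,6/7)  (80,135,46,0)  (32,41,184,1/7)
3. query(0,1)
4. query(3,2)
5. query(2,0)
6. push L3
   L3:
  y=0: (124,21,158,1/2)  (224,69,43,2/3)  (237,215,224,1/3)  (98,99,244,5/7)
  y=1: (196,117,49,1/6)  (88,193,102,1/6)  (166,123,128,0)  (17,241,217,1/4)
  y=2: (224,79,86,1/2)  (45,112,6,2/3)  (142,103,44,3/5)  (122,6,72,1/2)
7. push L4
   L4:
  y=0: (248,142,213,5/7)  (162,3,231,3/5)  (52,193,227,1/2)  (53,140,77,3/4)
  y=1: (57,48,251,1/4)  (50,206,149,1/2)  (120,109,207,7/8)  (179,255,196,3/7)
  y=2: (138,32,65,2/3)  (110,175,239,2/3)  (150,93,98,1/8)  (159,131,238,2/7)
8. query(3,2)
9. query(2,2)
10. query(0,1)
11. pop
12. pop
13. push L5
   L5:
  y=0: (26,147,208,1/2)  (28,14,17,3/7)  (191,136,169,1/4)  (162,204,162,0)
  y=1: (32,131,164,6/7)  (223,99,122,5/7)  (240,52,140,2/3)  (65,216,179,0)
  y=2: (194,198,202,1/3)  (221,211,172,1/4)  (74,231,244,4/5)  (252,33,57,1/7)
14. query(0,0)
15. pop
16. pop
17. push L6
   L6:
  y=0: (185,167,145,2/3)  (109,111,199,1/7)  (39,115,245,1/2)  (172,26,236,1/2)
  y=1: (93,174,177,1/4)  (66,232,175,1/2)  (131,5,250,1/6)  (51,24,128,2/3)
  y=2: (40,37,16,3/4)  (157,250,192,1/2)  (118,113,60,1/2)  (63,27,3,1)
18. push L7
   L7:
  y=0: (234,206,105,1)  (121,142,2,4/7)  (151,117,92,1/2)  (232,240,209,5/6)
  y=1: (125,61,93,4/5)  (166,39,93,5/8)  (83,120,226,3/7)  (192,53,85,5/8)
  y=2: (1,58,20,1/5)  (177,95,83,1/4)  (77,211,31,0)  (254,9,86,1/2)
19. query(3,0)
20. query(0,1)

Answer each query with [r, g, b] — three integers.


query (0,1) [L1,L2] — begin 0,0,0
after L1 α=6/7: [342/7, 60/7, 1440/7]
after L2 α=3/8: [5805/56, 1977/28, 1821/14]
= [104, 71, 130]

query (3,2) [L1,L2] — begin 0,0,0
after L1 α=2/3: [158, 190/3, 304/3]
after L2 α=1/7: [140, 421/7, 792/7]
= [140, 60, 113]

(2,0) stack=L1,L2; from [0,0,0]:
L1 α=6/7: [24, 102/7, 1014/7]
L2 α=3/8: [873/8, 699/7, 9921/56]
= [109, 100, 177]

query (3,2) [L1,L2,L3,L4] — begin 0,0,0
+L1 (α=2/3) → [158, 190/3, 304/3]
+L2 (α=1/7) → [140, 421/7, 792/7]
+L3 (α=1/2) → [131, 463/14, 648/7]
+L4 (α=2/7) → [139, 5983/98, 6572/49]
→ [139, 61, 134]

at x=2,y=2 over L1,L2,L3,L4:
+L1 (α=1/2) → [72, 71/2, 22]
+L2 (α=0) → [72, 71/2, 22]
+L3 (α=3/5) → [114, 76, 176/5]
+L4 (α=1/8) → [237/2, 625/8, 861/20]
→ [118, 78, 43]

at x=0,y=1 over L1,L2,L3,L4:
L1 α=6/7: [342/7, 60/7, 1440/7]
L2 α=3/8: [5805/56, 1977/28, 1821/14]
L3 α=1/6: [40001/336, 4387/56, 9791/84]
L4 α=1/4: [46385/448, 15849/224, 16819/112]
= [104, 71, 150]

(0,0) stack=L1,L2,L5; from [0,0,0]:
after L1 α=0: [0, 0, 0]
after L2 α=1/4: [1/2, 205/4, 55/2]
after L5 α=1/2: [53/4, 793/8, 471/4]
→ [13, 99, 118]

at x=3,y=0 over L1,L6,L7:
after L1 α=5/8: [75/4, 0, 335/8]
after L6 α=1/2: [763/8, 13, 2223/16]
after L7 α=5/6: [10043/48, 1213/6, 18943/96]
rounded: [209, 202, 197]

(0,1) stack=L1,L6,L7; from [0,0,0]:
after L1 α=6/7: [342/7, 60/7, 1440/7]
after L6 α=1/4: [1677/28, 699/14, 5559/28]
after L7 α=4/5: [15677/140, 823/14, 3195/28]
rounded: [112, 59, 114]


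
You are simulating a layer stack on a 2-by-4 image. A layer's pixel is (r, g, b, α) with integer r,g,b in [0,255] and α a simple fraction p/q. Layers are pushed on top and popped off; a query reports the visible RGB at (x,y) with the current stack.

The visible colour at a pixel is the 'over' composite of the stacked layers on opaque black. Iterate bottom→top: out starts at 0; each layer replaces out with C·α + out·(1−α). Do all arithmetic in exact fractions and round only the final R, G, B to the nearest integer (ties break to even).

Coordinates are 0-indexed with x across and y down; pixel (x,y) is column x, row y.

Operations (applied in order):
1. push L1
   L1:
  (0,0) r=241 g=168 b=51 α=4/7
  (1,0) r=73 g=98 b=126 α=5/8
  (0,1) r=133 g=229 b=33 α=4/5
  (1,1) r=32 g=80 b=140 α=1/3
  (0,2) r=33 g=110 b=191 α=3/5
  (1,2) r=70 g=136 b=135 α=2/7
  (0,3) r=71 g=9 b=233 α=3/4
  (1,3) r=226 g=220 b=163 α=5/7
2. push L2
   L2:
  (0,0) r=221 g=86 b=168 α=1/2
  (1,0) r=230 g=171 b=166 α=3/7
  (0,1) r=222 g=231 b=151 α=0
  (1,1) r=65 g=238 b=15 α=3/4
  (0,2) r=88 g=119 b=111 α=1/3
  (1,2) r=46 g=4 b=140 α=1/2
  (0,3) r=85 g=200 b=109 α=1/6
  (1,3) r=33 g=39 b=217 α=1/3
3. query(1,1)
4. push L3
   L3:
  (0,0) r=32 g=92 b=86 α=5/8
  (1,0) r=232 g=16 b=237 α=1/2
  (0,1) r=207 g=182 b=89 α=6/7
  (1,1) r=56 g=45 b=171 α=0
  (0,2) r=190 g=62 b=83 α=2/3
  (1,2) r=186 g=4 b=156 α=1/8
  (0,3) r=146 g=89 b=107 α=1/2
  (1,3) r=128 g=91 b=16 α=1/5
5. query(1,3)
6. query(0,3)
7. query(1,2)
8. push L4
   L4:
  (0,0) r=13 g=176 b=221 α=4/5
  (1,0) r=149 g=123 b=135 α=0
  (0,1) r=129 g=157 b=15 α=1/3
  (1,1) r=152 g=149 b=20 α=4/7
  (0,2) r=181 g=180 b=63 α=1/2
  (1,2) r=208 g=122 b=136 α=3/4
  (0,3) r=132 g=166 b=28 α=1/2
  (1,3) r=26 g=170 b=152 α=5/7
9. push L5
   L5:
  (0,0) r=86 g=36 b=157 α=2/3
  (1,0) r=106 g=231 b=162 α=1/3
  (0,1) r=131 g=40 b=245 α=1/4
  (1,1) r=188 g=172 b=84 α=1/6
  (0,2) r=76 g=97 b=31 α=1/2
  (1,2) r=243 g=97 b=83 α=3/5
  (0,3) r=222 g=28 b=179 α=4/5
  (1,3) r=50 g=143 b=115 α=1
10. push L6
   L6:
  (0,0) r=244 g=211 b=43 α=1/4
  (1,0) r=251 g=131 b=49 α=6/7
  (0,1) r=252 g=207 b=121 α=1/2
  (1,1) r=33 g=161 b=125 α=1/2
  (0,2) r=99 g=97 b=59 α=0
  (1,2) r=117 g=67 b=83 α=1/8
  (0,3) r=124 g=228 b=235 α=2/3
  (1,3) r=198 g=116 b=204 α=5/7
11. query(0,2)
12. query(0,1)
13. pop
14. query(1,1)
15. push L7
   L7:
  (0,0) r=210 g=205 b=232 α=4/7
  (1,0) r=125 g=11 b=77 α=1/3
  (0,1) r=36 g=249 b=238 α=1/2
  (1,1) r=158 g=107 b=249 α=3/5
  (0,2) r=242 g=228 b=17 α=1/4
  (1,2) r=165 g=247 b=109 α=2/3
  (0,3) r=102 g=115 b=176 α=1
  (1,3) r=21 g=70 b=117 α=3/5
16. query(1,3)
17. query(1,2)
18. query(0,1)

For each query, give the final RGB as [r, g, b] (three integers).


query (1,1) [L1,L2] — begin 0,0,0
L1 α=1/3: [32/3, 80/3, 140/3]
L2 α=3/4: [617/12, 1111/6, 275/12]
rounded: [51, 185, 23]

at x=1,y=3 over L1,L2,L3:
+L1 (α=5/7) → [1130/7, 1100/7, 815/7]
+L2 (α=1/3) → [2491/21, 2473/21, 3149/21]
+L3 (α=1/5) → [12652/105, 11803/105, 12932/105]
→ [120, 112, 123]

at x=0,y=3 over L1,L2,L3:
L1 α=3/4: [213/4, 27/4, 699/4]
L2 α=1/6: [1405/24, 935/24, 3931/24]
L3 α=1/2: [4909/48, 3071/48, 6499/48]
rounded: [102, 64, 135]

at x=1,y=2 over L1,L2,L3:
L1 α=2/7: [20, 272/7, 270/7]
L2 α=1/2: [33, 150/7, 625/7]
L3 α=1/8: [417/8, 77/4, 781/8]
= [52, 19, 98]

query (0,2) [L1,L2,L3,L4,L5,L6] — begin 0,0,0
L1 α=3/5: [99/5, 66, 573/5]
L2 α=1/3: [638/15, 251/3, 567/5]
L3 α=2/3: [6338/45, 623/9, 1397/15]
L4 α=1/2: [14483/90, 2243/18, 1171/15]
L5 α=1/2: [21323/180, 3989/36, 818/15]
L6 α=0: [21323/180, 3989/36, 818/15]
rounded: [118, 111, 55]

(0,1) stack=L1,L2,L3,L4,L5,L6; from [0,0,0]:
after L1 α=4/5: [532/5, 916/5, 132/5]
after L2 α=0: [532/5, 916/5, 132/5]
after L3 α=6/7: [6742/35, 6376/35, 2802/35]
after L4 α=1/3: [17999/105, 18247/105, 2043/35]
after L5 α=1/4: [5646/35, 19647/140, 3676/35]
after L6 α=1/2: [7233/35, 48627/280, 7911/70]
rounded: [207, 174, 113]

at x=1,y=1 over L1,L2,L3,L4,L5:
L1 α=1/3: [32/3, 80/3, 140/3]
L2 α=3/4: [617/12, 1111/6, 275/12]
L3 α=0: [617/12, 1111/6, 275/12]
L4 α=4/7: [3049/28, 329/2, 85/4]
L5 α=1/6: [20509/168, 663/4, 761/24]
= [122, 166, 32]

at x=1,y=3 over L1,L2,L3,L4,L5,L7:
+L1 (α=5/7) → [1130/7, 1100/7, 815/7]
+L2 (α=1/3) → [2491/21, 2473/21, 3149/21]
+L3 (α=1/5) → [12652/105, 11803/105, 12932/105]
+L4 (α=5/7) → [38954/735, 112856/735, 105664/735]
+L5 (α=1) → [50, 143, 115]
+L7 (α=3/5) → [163/5, 496/5, 581/5]
rounded: [33, 99, 116]

query (1,2) [L1,L2,L3,L4,L5,L7] — begin 0,0,0
+L1 (α=2/7) → [20, 272/7, 270/7]
+L2 (α=1/2) → [33, 150/7, 625/7]
+L3 (α=1/8) → [417/8, 77/4, 781/8]
+L4 (α=3/4) → [5409/32, 1541/16, 4045/32]
+L5 (α=3/5) → [17073/80, 3869/40, 8029/80]
+L7 (α=2/3) → [14491/80, 23629/120, 25469/240]
rounded: [181, 197, 106]

at x=0,y=1 over L1,L2,L3,L4,L5,L7:
+L1 (α=4/5) → [532/5, 916/5, 132/5]
+L2 (α=0) → [532/5, 916/5, 132/5]
+L3 (α=6/7) → [6742/35, 6376/35, 2802/35]
+L4 (α=1/3) → [17999/105, 18247/105, 2043/35]
+L5 (α=1/4) → [5646/35, 19647/140, 3676/35]
+L7 (α=1/2) → [3453/35, 54507/280, 6003/35]
= [99, 195, 172]


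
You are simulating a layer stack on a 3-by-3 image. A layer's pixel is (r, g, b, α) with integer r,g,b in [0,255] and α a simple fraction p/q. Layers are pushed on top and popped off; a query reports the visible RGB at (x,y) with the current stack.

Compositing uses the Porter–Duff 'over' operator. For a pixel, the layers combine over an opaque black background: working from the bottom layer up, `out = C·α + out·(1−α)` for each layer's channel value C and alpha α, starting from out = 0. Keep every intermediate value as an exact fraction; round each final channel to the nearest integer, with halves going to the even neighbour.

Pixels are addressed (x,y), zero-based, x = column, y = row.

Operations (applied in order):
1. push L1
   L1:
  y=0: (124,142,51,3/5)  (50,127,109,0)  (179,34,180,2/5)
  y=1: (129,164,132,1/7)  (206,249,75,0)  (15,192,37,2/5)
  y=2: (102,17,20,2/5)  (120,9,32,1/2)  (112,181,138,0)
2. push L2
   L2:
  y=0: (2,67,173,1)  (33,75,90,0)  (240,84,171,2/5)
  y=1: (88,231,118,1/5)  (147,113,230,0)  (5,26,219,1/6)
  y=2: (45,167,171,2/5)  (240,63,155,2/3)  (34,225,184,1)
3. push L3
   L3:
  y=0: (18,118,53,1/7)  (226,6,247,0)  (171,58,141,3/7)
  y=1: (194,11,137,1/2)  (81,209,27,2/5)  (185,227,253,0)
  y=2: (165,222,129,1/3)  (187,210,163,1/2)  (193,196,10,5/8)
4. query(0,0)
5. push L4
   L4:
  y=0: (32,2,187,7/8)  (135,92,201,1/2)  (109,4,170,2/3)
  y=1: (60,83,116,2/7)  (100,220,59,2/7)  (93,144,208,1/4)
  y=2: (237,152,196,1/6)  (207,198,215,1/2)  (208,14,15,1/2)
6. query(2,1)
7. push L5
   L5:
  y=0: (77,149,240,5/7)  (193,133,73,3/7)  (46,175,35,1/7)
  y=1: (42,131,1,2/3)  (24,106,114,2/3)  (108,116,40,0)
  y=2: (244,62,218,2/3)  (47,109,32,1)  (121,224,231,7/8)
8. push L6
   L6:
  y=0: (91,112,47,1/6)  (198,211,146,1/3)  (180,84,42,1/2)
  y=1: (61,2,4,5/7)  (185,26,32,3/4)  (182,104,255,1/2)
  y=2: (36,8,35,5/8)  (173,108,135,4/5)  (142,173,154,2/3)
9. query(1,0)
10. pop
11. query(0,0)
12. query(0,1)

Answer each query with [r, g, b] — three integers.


query (0,0) [L1,L2,L3] — begin 0,0,0
+L1 (α=3/5) → [372/5, 426/5, 153/5]
+L2 (α=1) → [2, 67, 173]
+L3 (α=1/7) → [30/7, 520/7, 1091/7]
= [4, 74, 156]

(2,1) stack=L1,L2,L3,L4; from [0,0,0]:
after L1 α=2/5: [6, 384/5, 74/5]
after L2 α=1/6: [35/6, 205/3, 293/6]
after L3 α=0: [35/6, 205/3, 293/6]
after L4 α=1/4: [221/8, 349/4, 709/8]
rounded: [28, 87, 89]

(1,0) stack=L1,L2,L3,L4,L5,L6; from [0,0,0]:
after L1 α=0: [0, 0, 0]
after L2 α=0: [0, 0, 0]
after L3 α=0: [0, 0, 0]
after L4 α=1/2: [135/2, 46, 201/2]
after L5 α=3/7: [849/7, 583/7, 621/7]
after L6 α=1/3: [1028/7, 881/7, 2264/21]
→ [147, 126, 108]

at x=0,y=0 over L1,L2,L3,L4,L5:
after L1 α=3/5: [372/5, 426/5, 153/5]
after L2 α=1: [2, 67, 173]
after L3 α=1/7: [30/7, 520/7, 1091/7]
after L4 α=7/8: [799/28, 309/28, 5127/28]
after L5 α=5/7: [6189/98, 10739/98, 21927/98]
→ [63, 110, 224]

(0,1) stack=L1,L2,L3,L4,L5; from [0,0,0]:
L1 α=1/7: [129/7, 164/7, 132/7]
L2 α=1/5: [1132/35, 2273/35, 1354/35]
L3 α=1/2: [3961/35, 1329/35, 6149/70]
L4 α=2/7: [4801/49, 2491/49, 9397/98]
L5 α=2/3: [8917/147, 15329/147, 9593/294]
→ [61, 104, 33]


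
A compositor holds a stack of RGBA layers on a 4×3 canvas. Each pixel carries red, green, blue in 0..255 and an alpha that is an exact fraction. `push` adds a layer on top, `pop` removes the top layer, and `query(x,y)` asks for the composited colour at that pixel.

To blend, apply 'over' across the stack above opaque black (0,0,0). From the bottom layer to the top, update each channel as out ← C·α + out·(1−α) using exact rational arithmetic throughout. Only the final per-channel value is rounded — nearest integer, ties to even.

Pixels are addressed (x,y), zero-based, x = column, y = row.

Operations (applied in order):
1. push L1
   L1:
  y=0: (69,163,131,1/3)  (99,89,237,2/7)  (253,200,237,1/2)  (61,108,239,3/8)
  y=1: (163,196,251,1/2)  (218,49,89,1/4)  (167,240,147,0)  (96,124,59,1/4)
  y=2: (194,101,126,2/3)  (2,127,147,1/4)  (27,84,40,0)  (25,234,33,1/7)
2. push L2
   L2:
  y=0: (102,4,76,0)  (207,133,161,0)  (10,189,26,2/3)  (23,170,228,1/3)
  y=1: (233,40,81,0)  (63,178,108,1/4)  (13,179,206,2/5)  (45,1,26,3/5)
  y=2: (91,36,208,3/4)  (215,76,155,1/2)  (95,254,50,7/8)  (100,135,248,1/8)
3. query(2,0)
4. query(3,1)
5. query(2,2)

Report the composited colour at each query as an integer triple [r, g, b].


(2,0) stack=L1,L2; from [0,0,0]:
L1 α=1/2: [253/2, 100, 237/2]
L2 α=2/3: [293/6, 478/3, 341/6]
rounded: [49, 159, 57]

at x=3,y=1 over L1,L2:
L1 α=1/4: [24, 31, 59/4]
L2 α=3/5: [183/5, 13, 43/2]
→ [37, 13, 22]

query (2,2) [L1,L2] — begin 0,0,0
+L1 (α=0) → [0, 0, 0]
+L2 (α=7/8) → [665/8, 889/4, 175/4]
rounded: [83, 222, 44]


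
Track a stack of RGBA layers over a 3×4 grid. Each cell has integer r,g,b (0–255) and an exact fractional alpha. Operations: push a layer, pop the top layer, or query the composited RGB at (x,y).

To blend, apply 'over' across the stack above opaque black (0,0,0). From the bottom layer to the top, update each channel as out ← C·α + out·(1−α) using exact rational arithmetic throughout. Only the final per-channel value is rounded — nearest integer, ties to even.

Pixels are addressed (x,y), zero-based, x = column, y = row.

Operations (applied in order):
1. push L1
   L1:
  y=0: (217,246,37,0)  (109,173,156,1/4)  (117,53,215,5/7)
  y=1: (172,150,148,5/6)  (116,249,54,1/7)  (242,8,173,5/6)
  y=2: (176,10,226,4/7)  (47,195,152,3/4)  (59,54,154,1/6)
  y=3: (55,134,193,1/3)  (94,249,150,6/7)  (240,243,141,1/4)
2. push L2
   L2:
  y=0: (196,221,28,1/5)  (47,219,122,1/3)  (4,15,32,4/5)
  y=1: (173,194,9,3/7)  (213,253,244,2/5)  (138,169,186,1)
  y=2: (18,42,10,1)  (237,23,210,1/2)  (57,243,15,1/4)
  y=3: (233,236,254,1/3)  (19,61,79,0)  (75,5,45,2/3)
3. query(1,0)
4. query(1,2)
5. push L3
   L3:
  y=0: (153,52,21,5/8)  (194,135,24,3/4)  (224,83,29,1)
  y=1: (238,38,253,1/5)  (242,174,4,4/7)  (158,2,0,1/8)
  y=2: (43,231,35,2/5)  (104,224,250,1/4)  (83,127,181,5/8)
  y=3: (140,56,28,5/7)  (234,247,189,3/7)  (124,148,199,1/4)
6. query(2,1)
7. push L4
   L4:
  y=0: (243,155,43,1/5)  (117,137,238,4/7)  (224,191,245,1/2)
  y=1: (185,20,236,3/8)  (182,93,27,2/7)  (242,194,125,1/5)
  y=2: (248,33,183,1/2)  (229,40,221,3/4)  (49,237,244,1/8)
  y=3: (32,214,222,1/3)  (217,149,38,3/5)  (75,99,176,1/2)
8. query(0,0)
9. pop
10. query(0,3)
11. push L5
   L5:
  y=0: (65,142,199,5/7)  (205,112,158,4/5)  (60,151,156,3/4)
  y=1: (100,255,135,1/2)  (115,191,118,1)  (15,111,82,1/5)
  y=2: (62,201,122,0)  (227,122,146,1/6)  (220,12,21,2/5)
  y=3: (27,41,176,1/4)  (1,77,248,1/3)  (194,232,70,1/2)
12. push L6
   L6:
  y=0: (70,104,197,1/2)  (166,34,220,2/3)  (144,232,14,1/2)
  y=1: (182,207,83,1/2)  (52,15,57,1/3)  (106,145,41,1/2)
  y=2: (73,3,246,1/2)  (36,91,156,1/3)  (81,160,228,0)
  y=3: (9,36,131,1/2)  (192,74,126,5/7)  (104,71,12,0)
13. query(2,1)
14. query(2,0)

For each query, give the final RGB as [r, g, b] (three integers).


query (1,0) [L1,L2] — begin 0,0,0
after L1 α=1/4: [109/4, 173/4, 39]
after L2 α=1/3: [203/6, 611/6, 200/3]
= [34, 102, 67]

at x=1,y=2 over L1,L2:
L1 α=3/4: [141/4, 585/4, 114]
L2 α=1/2: [1089/8, 677/8, 162]
= [136, 85, 162]

(2,1) stack=L1,L2,L3; from [0,0,0]:
L1 α=5/6: [605/3, 20/3, 865/6]
L2 α=1: [138, 169, 186]
L3 α=1/8: [281/2, 1185/8, 651/4]
→ [140, 148, 163]

query (0,0) [L1,L2,L3,L4] — begin 0,0,0
+L1 (α=0) → [0, 0, 0]
+L2 (α=1/5) → [196/5, 221/5, 28/5]
+L3 (α=5/8) → [4413/40, 1963/40, 609/40]
+L4 (α=1/5) → [6843/50, 3513/50, 1039/50]
→ [137, 70, 21]

query (0,3) [L1,L2,L3] — begin 0,0,0
L1 α=1/3: [55/3, 134/3, 193/3]
L2 α=1/3: [809/9, 976/9, 1148/9]
L3 α=5/7: [7918/63, 4472/63, 508/9]
→ [126, 71, 56]

at x=2,y=1 over L1,L2,L3,L5,L6:
L1 α=5/6: [605/3, 20/3, 865/6]
L2 α=1: [138, 169, 186]
L3 α=1/8: [281/2, 1185/8, 651/4]
L5 α=1/5: [577/5, 1407/10, 733/5]
L6 α=1/2: [1107/10, 2857/20, 469/5]
= [111, 143, 94]

query (2,0) [L1,L2,L3,L5,L6] — begin 0,0,0
after L1 α=5/7: [585/7, 265/7, 1075/7]
after L2 α=4/5: [697/35, 137/7, 1971/35]
after L3 α=1: [224, 83, 29]
after L5 α=3/4: [101, 134, 497/4]
after L6 α=1/2: [245/2, 183, 553/8]
rounded: [122, 183, 69]


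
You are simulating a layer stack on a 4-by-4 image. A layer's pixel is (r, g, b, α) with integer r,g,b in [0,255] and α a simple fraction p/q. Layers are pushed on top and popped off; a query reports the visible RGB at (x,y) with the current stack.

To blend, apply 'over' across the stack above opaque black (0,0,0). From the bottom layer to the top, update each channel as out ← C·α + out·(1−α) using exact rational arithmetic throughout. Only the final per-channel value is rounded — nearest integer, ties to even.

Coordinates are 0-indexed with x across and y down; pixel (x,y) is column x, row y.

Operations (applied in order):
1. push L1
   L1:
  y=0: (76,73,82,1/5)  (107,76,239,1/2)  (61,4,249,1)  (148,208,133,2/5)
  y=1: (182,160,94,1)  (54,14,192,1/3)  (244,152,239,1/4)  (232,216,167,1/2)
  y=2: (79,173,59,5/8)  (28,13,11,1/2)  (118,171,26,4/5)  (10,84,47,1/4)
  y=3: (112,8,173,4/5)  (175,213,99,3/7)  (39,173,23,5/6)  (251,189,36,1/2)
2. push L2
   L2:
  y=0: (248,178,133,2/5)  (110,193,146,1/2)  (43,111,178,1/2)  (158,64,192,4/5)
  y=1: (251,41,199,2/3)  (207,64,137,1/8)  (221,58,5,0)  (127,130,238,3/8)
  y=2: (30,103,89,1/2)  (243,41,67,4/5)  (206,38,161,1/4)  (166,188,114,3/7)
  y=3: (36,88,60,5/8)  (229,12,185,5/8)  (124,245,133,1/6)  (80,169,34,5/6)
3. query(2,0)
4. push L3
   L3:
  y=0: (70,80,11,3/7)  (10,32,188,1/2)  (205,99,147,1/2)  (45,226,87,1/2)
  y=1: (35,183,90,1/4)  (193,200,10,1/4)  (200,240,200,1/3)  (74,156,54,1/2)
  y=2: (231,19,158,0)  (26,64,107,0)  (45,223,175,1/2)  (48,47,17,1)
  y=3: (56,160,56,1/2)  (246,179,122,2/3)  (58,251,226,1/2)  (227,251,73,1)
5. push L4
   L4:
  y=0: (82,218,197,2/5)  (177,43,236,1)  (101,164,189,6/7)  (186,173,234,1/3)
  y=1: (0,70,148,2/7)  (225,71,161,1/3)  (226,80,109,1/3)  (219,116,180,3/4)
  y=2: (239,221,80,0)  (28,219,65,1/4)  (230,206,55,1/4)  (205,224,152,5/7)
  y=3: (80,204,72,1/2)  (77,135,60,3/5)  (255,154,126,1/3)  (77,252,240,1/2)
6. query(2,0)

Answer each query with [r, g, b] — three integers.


(2,0) stack=L1,L2; from [0,0,0]:
+L1 (α=1) → [61, 4, 249]
+L2 (α=1/2) → [52, 115/2, 427/2]
→ [52, 58, 214]

(2,0) stack=L1,L2,L3,L4; from [0,0,0]:
+L1 (α=1) → [61, 4, 249]
+L2 (α=1/2) → [52, 115/2, 427/2]
+L3 (α=1/2) → [257/2, 313/4, 721/4]
+L4 (α=6/7) → [1469/14, 607/4, 751/4]
→ [105, 152, 188]


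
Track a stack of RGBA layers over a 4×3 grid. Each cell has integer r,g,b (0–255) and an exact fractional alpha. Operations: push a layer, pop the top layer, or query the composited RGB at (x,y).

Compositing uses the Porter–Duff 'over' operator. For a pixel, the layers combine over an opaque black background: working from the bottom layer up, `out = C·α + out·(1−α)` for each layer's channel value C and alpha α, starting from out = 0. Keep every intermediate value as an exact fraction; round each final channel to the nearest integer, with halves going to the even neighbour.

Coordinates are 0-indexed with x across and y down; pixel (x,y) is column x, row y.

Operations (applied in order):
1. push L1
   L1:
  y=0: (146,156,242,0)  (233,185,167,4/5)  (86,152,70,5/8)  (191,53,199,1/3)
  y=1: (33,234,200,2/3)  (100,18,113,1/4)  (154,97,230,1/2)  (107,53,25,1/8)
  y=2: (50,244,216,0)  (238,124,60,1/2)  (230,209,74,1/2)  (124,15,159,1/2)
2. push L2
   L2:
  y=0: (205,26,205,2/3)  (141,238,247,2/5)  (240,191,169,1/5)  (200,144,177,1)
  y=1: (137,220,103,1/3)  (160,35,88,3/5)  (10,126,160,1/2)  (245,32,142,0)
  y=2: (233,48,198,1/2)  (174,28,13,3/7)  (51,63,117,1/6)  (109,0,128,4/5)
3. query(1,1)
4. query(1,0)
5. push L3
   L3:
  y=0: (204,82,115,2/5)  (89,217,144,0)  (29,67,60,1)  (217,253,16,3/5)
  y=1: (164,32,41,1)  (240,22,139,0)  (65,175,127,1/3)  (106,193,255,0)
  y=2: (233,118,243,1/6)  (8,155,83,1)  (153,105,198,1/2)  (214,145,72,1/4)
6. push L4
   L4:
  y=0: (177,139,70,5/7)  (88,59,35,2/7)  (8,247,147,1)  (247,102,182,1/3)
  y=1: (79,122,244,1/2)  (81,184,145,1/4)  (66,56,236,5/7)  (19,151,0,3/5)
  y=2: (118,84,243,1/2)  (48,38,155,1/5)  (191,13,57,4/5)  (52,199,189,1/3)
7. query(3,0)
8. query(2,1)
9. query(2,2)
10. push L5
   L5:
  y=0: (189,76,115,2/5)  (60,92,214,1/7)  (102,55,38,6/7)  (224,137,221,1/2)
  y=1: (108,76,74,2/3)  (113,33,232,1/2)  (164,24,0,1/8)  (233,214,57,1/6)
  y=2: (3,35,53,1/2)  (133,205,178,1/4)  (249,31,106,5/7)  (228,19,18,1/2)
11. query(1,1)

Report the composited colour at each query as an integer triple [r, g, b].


query (1,1) [L1,L2] — begin 0,0,0
after L1 α=1/4: [25, 9/2, 113/4]
after L2 α=3/5: [106, 114/5, 641/10]
= [106, 23, 64]

query (1,0) [L1,L2] — begin 0,0,0
L1 α=4/5: [932/5, 148, 668/5]
L2 α=2/5: [4206/25, 184, 4474/25]
→ [168, 184, 179]

(3,0) stack=L1,L2,L3,L4; from [0,0,0]:
+L1 (α=1/3) → [191/3, 53/3, 199/3]
+L2 (α=1) → [200, 144, 177]
+L3 (α=3/5) → [1051/5, 1047/5, 402/5]
+L4 (α=1/3) → [3337/15, 868/5, 1714/15]
= [222, 174, 114]

query (2,1) [L1,L2,L3,L4] — begin 0,0,0
after L1 α=1/2: [77, 97/2, 115]
after L2 α=1/2: [87/2, 349/4, 275/2]
after L3 α=1/3: [152/3, 233/2, 134]
after L4 α=5/7: [1294/21, 513/7, 1448/7]
→ [62, 73, 207]

query (2,2) [L1,L2,L3,L4] — begin 0,0,0
L1 α=1/2: [115, 209/2, 37]
L2 α=1/6: [313/3, 1171/12, 151/3]
L3 α=1/2: [386/3, 2431/24, 745/6]
L4 α=4/5: [2678/15, 3679/120, 2113/30]
= [179, 31, 70]

(1,1) stack=L1,L2,L3,L4,L5; from [0,0,0]:
+L1 (α=1/4) → [25, 9/2, 113/4]
+L2 (α=3/5) → [106, 114/5, 641/10]
+L3 (α=0) → [106, 114/5, 641/10]
+L4 (α=1/4) → [399/4, 631/10, 3373/40]
+L5 (α=1/2) → [851/8, 961/20, 12653/80]
= [106, 48, 158]


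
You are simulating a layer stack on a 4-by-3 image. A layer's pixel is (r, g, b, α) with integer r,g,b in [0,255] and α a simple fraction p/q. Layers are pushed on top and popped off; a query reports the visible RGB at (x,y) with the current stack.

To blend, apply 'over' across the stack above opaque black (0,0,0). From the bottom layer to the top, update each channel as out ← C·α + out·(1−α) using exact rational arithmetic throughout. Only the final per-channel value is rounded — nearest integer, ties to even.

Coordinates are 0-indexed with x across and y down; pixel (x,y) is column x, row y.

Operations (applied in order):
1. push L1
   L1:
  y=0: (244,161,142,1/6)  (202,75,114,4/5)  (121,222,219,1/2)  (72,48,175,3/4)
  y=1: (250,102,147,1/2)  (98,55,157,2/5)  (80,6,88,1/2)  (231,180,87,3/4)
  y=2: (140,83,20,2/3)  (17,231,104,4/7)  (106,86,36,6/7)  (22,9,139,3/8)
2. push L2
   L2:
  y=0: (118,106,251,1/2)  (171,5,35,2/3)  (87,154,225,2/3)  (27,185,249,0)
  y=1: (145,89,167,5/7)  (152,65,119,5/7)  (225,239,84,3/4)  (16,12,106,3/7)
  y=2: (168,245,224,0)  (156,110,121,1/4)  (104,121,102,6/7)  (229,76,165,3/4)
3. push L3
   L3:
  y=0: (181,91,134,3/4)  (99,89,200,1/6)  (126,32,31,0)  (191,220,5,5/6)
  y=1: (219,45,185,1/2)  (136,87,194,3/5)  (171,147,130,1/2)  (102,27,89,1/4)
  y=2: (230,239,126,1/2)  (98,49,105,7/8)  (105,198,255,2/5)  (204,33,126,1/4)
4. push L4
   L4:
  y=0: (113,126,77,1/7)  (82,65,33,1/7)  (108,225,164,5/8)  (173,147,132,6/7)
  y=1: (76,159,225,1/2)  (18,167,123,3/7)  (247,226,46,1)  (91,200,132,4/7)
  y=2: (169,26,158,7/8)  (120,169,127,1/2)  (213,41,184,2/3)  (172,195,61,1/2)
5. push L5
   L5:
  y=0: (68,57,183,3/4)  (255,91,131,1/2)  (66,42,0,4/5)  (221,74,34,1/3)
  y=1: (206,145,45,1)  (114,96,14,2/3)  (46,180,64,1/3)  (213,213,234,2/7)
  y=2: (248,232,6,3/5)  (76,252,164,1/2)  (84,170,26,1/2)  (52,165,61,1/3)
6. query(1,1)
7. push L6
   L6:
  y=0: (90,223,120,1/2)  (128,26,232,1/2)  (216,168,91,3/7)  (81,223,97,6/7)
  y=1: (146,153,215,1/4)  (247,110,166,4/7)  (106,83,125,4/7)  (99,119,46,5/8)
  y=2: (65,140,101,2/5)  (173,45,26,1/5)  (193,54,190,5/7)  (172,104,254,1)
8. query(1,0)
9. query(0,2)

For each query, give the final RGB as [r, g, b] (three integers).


(1,1) stack=L1,L2,L3,L4,L5; from [0,0,0]:
after L1 α=2/5: [196/5, 22, 314/5]
after L2 α=5/7: [4192/35, 369/7, 3603/35]
after L3 α=3/5: [22664/175, 513/7, 27576/175]
after L4 α=3/7: [100106/1225, 5559/49, 174879/1225]
after L5 α=2/3: [379406/3675, 4989/49, 209179/3675]
= [103, 102, 57]

(1,0) stack=L1,L2,L3,L4,L5,L6; from [0,0,0]:
+L1 (α=4/5) → [808/5, 60, 456/5]
+L2 (α=2/3) → [2518/15, 70/3, 806/15]
+L3 (α=1/6) → [2815/18, 617/18, 703/9]
+L4 (α=1/7) → [3061/21, 116/3, 215/3]
+L5 (α=1/2) → [4208/21, 389/6, 304/3]
+L6 (α=1/2) → [3448/21, 545/12, 500/3]
rounded: [164, 45, 167]

(0,2) stack=L1,L2,L3,L4,L5,L6; from [0,0,0]:
+L1 (α=2/3) → [280/3, 166/3, 40/3]
+L2 (α=0) → [280/3, 166/3, 40/3]
+L3 (α=1/2) → [485/3, 883/6, 209/3]
+L4 (α=7/8) → [2017/12, 1975/48, 3527/24]
+L5 (α=3/5) → [6481/30, 18679/120, 3743/60]
+L6 (α=2/5) → [7781/50, 29879/200, 7783/100]
= [156, 149, 78]


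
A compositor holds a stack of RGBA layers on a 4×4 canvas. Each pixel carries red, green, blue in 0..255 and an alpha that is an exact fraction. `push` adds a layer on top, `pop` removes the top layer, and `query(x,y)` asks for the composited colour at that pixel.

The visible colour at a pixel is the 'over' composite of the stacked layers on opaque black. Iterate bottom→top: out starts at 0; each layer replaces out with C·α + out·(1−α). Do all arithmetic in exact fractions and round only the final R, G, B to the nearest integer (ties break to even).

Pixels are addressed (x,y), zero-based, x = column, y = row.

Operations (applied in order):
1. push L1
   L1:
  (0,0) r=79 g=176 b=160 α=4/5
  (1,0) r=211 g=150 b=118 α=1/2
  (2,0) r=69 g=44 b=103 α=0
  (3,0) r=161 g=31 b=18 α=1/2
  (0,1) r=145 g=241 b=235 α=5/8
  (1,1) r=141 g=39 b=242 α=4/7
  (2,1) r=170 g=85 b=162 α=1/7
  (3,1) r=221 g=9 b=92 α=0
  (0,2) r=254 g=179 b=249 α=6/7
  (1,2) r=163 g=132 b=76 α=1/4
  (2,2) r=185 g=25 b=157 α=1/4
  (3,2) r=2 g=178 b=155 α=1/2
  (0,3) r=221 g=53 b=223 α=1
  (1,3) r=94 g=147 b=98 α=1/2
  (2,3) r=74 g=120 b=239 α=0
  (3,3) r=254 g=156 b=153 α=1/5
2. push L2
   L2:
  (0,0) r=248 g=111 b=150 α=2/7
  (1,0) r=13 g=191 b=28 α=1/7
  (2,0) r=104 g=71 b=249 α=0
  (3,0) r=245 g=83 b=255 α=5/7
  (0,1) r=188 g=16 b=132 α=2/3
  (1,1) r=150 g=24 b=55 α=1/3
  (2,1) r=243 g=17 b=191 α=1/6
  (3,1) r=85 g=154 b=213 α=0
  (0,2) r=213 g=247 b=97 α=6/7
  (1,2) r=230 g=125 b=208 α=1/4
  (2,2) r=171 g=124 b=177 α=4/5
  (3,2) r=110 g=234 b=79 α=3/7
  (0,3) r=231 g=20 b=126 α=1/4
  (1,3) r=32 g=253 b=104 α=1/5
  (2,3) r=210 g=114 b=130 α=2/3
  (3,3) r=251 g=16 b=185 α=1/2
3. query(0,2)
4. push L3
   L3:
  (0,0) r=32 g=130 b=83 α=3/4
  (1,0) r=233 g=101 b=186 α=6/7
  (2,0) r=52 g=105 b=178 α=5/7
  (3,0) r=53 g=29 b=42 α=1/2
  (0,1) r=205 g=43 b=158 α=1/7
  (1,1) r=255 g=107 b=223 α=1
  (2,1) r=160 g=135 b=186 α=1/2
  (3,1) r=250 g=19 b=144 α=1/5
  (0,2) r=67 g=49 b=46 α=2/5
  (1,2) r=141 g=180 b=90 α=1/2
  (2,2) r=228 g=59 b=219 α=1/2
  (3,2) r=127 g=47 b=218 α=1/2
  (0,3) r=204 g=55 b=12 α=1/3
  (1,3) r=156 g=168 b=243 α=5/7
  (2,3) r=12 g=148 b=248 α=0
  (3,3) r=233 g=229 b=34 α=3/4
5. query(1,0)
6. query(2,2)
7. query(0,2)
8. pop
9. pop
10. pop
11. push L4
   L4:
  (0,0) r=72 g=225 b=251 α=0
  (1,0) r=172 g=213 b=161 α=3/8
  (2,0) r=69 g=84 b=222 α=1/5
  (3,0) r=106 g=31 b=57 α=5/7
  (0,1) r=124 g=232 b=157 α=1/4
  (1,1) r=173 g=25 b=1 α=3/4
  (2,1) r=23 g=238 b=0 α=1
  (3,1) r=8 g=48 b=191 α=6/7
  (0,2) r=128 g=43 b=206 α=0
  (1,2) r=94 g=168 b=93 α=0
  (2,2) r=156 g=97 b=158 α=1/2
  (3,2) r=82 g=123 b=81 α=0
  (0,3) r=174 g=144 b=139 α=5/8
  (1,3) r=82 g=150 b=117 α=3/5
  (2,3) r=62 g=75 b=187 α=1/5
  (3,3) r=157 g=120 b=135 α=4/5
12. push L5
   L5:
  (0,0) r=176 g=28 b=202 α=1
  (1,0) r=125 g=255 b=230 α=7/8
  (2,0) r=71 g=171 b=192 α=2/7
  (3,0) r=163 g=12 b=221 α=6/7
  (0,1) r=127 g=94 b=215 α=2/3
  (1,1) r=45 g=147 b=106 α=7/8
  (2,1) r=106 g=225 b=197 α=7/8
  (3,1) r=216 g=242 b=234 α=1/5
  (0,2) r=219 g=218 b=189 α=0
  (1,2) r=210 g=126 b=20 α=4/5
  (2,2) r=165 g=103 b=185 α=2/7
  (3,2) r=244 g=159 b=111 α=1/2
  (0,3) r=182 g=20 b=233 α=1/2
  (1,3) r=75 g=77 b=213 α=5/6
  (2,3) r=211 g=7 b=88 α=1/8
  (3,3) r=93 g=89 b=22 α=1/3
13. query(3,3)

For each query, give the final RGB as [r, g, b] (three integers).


at x=0,y=2 over L1,L2:
after L1 α=6/7: [1524/7, 1074/7, 1494/7]
after L2 α=6/7: [10470/49, 11448/49, 5568/49]
→ [214, 234, 114]

(1,0) stack=L1,L2,L3; from [0,0,0]:
+L1 (α=1/2) → [211/2, 75, 59]
+L2 (α=1/7) → [646/7, 641/7, 382/7]
+L3 (α=6/7) → [10432/49, 4883/49, 8194/49]
= [213, 100, 167]

(2,2) stack=L1,L2,L3; from [0,0,0]:
+L1 (α=1/4) → [185/4, 25/4, 157/4]
+L2 (α=4/5) → [2921/20, 2009/20, 2989/20]
+L3 (α=1/2) → [7481/40, 3189/40, 7369/40]
= [187, 80, 184]

query (0,2) [L1,L2,L3] — begin 0,0,0
L1 α=6/7: [1524/7, 1074/7, 1494/7]
L2 α=6/7: [10470/49, 11448/49, 5568/49]
L3 α=2/5: [37976/245, 39146/245, 21212/245]
→ [155, 160, 87]

query (3,3) [L4,L5] — begin 0,0,0
+L4 (α=4/5) → [628/5, 96, 108]
+L5 (α=1/3) → [1721/15, 281/3, 238/3]
= [115, 94, 79]
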